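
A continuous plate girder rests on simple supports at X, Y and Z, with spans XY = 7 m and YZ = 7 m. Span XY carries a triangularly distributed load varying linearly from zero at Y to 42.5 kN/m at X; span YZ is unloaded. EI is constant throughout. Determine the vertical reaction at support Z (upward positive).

Release continuity at Y by inserting a hinge; the redundant is the internal moment M_Y. The primary structure is two simply-supported spans XY and YZ.
End slopes at the hinge Y, treating each span as simply supported:
  span XY: triangular load, peak 42.5: 7w₀L³/(360EI) = 283.5/EI
  relative rotation θ_0 = (283.5 + 0)/EI = 283.5/EI
A unit hogging moment at Y produces rotation L₁/(3EI) + L₂/(3EI) = 4.667/EI.
Compatibility: M_Y·(L₁+L₂)/(3EI) = θ_0, giving M_Y = 60.74 kN·m (hogging).
Span YZ, ΣM about Z: R_Y^{YZ}·7 = 0 + 60.74, so R_Y^{YZ} = 8.677 kN and R_Z = 0 − 8.677 = -8.677 kN.

R_Z = -8.677 kN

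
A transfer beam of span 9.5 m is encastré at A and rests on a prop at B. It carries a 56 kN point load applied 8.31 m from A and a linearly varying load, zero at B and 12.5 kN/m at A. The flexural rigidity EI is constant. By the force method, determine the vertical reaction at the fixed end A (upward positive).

R_A = 57.97 kN

Release the roller at B. Primary structure: cantilever fixed at A.
Deflection at B on the released cantilever, summing each load's contribution:
  point load 56 at a = 8.31: Pa²(3L − a)/(6EI) = 13013/EI
  triangular load, peak 12.5 at the fixed end: w₀L⁴/(30EI) = 3394/EI
  δ_0 = 16407/EI
Tip deflection under a unit load at B: L³/(3EI) = 285.8/EI.
Compatibility at B: δ_0 − R_B·δ_{BB} = 0, so R_B = 16407/285.8 = 57.41 kN.
Vertical equilibrium: R_A = ΣP − R_B = 115.4 − 57.41 = 57.97 kN.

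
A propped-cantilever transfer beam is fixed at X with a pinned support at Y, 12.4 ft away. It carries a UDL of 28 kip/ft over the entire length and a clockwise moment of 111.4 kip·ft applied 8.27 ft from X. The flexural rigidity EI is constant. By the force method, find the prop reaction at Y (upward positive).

Choose R_Y as the redundant. The primary structure is the cantilever fixed at X.
Deflection at Y on the released cantilever, summing each load's contribution:
  UDL 28: wL⁴/(8EI) = 82747/EI
  clockwise couple 111.4 at a = 8.27: M₀a(2L − a)/(2EI) = 7614/EI
  δ_0 = 90362/EI
Flexibility coefficient — unit upward force at Y: δ_{YY} = L³/(3EI) = 635.5/EI.
Compatibility at Y: δ_0 − R_Y·δ_{YY} = 0, so R_Y = 90362/635.5 = 142.2 kip.

R_Y = 142.2 kip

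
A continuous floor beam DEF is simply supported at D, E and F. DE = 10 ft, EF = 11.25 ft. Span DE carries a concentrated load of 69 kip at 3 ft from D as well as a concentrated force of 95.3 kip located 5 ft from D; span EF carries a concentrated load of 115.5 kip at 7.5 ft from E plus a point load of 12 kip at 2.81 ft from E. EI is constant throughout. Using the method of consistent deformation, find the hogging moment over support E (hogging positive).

Take M_E as the redundant. Released structure: two simple spans DE and EF with a hinge at E.
Rotations at E on the released spans (each span's end-slope, ×1/EI):
  span DE: point load 69 at a = 3: Pab(L + a)/(6LEI) = 313.9/EI
  span DE: point load 95.3 at a = 5: Pab(L + a)/(6LEI) = 595.6/EI
  span EF: point load 115.5 at a = 7.5: Pab(L + b)/(6LEI) = 721.9/EI
  span EF: point load 12 at a = 2.81: Pab(L + b)/(6LEI) = 83.02/EI
  relative rotation θ_0 = (909.6 + 804.9)/EI = 1714/EI
A unit hogging moment at E produces rotation L₁/(3EI) + L₂/(3EI) = 7.083/EI.
Slope continuity at E: θ_0 = M_E·7.083/EI, so M_E = 1714/7.083 = 242 kip·ft (hogging).

M_E = 242 kip·ft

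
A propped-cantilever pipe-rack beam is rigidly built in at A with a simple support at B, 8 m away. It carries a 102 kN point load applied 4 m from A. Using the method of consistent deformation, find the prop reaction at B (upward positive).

R_B = 31.88 kN

Choose R_B as the redundant. The primary structure is the cantilever fixed at A.
Downward deflection at the released point B due to the loads:
  point load 102 at a = 4: Pa²(3L − a)/(6EI) = 5440/EI
Tip deflection under a unit load at B: L³/(3EI) = 170.7/EI.
Compatibility at B: δ_0 − R_B·δ_{BB} = 0, so R_B = 5440/170.7 = 31.88 kN.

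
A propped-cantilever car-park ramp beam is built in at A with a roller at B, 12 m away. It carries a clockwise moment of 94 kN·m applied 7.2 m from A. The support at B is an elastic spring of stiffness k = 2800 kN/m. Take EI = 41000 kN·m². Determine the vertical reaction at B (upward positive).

Take the reaction at B as the redundant and release it; the primary structure is a cantilever fixed at A.
Free-end deflection of the primary structure under the applied loading (downward +):
  clockwise couple 94 at a = 7.2: M₀a(2L − a)/(2EI) = 5685/EI
Tip deflection under a unit load at B: L³/(3EI) = 576/EI.
With EI = 41000 kN·m²: δ_0 = 0.13866 m and δ_{BB} = 0.014049 m/kN.
Compatibility — the spring shortens by R_B/k under the reaction it provides: δ_0 − R_B·δ_{BB} = R_B/k. With 1/k = 0.000357 m/kN, R_B = δ_0 / (δ_{BB} + 1/k) = 0.13866 / (0.014049 + 0.000357) = 9.625 kN.

R_B = 9.625 kN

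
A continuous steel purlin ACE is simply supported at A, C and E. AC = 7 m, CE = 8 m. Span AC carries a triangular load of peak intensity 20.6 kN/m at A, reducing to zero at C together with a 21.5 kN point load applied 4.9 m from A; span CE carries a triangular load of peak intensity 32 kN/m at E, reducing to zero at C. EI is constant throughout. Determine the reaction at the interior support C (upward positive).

R_C = 109.5 kN

Release continuity at C by inserting a hinge; the redundant is the internal moment M_C. The primary structure is two simply-supported spans AC and CE.
End slopes at the hinge C, treating each span as simply supported:
  span AC: triangular load, peak 20.6: 7w₀L³/(360EI) = 137.4/EI
  span AC: point load 21.5 at a = 4.9: Pab(L + a)/(6LEI) = 62.68/EI
  span CE: triangular load, peak 32: 7w₀L³/(360EI) = 318.6/EI
  relative rotation θ_0 = (200.1 + 318.6)/EI = 518.7/EI
A unit hogging moment at C produces rotation L₁/(3EI) + L₂/(3EI) = 5/EI.
Compatibility: M_C·(L₁+L₂)/(3EI) = θ_0, giving M_C = 103.7 kN·m (hogging).
Span AC, ΣM about A with M_C applied at C: R_C^{AC}·7 = 273.6 + 103.7, so R_C^{AC} = 53.9 kN and R_A = 93.6 − 53.9 = 39.7 kN.
Span CE, ΣM about E: R_C^{CE}·8 = 341.3 + 103.7, so R_C^{CE} = 55.63 kN and R_E = 128 − 55.63 = 72.37 kN.
R_C = 53.9 + 55.63 = 109.5 kN.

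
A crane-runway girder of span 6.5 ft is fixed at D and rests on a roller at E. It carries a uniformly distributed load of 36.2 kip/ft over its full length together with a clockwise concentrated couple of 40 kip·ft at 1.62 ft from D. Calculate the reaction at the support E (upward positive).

R_E = 92.27 kip

Release the roller at E. Primary structure: cantilever fixed at D.
Deflection at E on the released cantilever, summing each load's contribution:
  UDL 36.2: wL⁴/(8EI) = 8077/EI
  clockwise couple 40 at a = 1.62: M₀a(2L − a)/(2EI) = 368.7/EI
  δ_0 = 8446/EI
Flexibility coefficient — unit upward force at E: δ_{EE} = L³/(3EI) = 91.54/EI.
The prop prevents deflection at E: R_E = δ_0/δ_{EE} = 8446/91.54 = 92.27 kip.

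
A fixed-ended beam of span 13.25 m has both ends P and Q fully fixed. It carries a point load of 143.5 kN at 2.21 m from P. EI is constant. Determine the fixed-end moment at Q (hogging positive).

Release both end moments; the primary structure is a simply-supported span PQ with redundants M_P and M_Q.
Simple-span end rotations at P and Q under the given loads:
  at P: point load 143.5 at a = 2.21: Pab(L + b)/(6LEI) = 1070/EI
  at Q: point load 143.5 at a = 2.21: Pab(L + a)/(6LEI) = 680.9/EI
  θ_P0 = 1070/EI,  θ_Q0 = 680.9/EI
Flexibility coefficients: a unit moment at one end gives L/(3EI) there and L/(6EI) at the far end, so f₁₁ = f₂₂ = 4.417/EI and f₁₂ = f₂₁ = 2.208/EI.
Compatibility — zero rotation at each built-in end:
  4.417 M_P + 2.208 M_Q = 1070
  2.208 M_P + 4.417 M_Q = 680.9
Solving the pair gives M_P = 220.2 kN·m and M_Q = 44.07 kN·m (hogging).

M_Q = 44.07 kN·m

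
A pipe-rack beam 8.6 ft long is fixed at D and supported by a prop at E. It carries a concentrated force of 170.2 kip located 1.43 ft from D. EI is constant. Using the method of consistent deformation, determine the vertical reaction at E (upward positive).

R_E = 6.667 kip

Release the roller at E. Primary structure: cantilever fixed at D.
Deflection at E on the released cantilever, summing each load's contribution:
  point load 170.2 at a = 1.43: Pa²(3L − a)/(6EI) = 1414/EI
Flexibility coefficient — unit upward force at E: δ_{EE} = L³/(3EI) = 212/EI.
Compatibility at E: δ_0 − R_E·δ_{EE} = 0, so R_E = 1414/212 = 6.667 kip.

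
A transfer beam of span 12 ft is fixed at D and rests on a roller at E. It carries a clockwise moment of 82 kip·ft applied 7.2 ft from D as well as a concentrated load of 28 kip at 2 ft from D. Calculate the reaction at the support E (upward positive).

Remove the prop at E; the released (primary) structure is a cantilever built in at D.
Downward deflection at the released point E due to the loads:
  clockwise couple 82 at a = 7.2: M₀a(2L − a)/(2EI) = 4959/EI
  point load 28 at a = 2: Pa²(3L − a)/(6EI) = 634.7/EI
  δ_0 = 5594/EI
Tip deflection under a unit load at E: L³/(3EI) = 576/EI.
The prop prevents deflection at E: R_E = δ_0/δ_{EE} = 5594/576 = 9.712 kip.

R_E = 9.712 kip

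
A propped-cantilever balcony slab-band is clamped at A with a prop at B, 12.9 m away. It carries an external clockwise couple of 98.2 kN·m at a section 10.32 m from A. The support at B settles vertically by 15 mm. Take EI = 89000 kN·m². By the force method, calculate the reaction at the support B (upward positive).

Take the reaction at B as the redundant and release it; the primary structure is a cantilever fixed at A.
Free-end deflection of the primary structure under the applied loading (downward +):
  clockwise couple 98.2 at a = 10.32: M₀a(2L − a)/(2EI) = 7844/EI
Flexibility coefficient — unit upward force at B: δ_{BB} = L³/(3EI) = 715.6/EI.
With EI = 89000 kN·m²: δ_0 = 0.088134 m and δ_{BB} = 0.00804 m/kN.
Compatibility — the beam at B must follow the support down by 0.015 m: δ_0 − R_B·δ_{BB} = 0.015, so R_B = (0.088134 − 0.015)/0.00804 = 9.096 kN.

R_B = 9.096 kN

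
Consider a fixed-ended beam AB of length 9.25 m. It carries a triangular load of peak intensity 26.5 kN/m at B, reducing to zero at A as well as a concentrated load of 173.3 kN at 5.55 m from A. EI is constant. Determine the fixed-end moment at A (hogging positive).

M_A = 229.5 kN·m

Release both end moments; the primary structure is a simply-supported span AB with redundants M_A and M_B.
Simple-span end rotations at A and B under the given loads:
  at A: triangular load, peak 26.5: 7w₀L³/(360EI) = 407.8/EI
  at B: triangular load, peak 26.5: w₀L³/(45EI) = 466.1/EI
  at A: point load 173.3 at a = 5.55: Pab(L + b)/(6LEI) = 830.4/EI
  at B: point load 173.3 at a = 5.55: Pab(L + a)/(6LEI) = 949/EI
  θ_A0 = 1238/EI,  θ_B0 = 1415/EI
Flexibility coefficients: a unit moment at one end gives L/(3EI) there and L/(6EI) at the far end, so f₁₁ = f₂₂ = 3.083/EI and f₁₂ = f₂₁ = 1.542/EI.
Compatibility — zero rotation at each built-in end:
  3.083 M_A + 1.542 M_B = 1238
  1.542 M_A + 3.083 M_B = 1415
Solving the pair gives M_A = 229.5 kN·m and M_B = 344.2 kN·m (hogging).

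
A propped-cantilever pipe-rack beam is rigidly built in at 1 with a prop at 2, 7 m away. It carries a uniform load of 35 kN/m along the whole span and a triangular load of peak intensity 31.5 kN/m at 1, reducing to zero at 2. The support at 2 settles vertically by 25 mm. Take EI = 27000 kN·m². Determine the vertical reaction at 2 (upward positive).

R_2 = 108 kN

Take the reaction at 2 as the redundant and release it; the primary structure is a cantilever fixed at 1.
Primary-structure tip deflection at 2 by superposition:
  UDL 35: wL⁴/(8EI) = 10504/EI
  triangular load, peak 31.5 at the fixed end: w₀L⁴/(30EI) = 2521/EI
  δ_0 = 13025/EI
Flexibility coefficient — unit upward force at 2: δ_{22} = L³/(3EI) = 114.3/EI.
With EI = 27000 kN·m²: δ_0 = 0.48242 m and δ_{22} = 0.004235 m/kN.
Compatibility — the beam at 2 must follow the support down by 0.025 m: δ_0 − R_2·δ_{22} = 0.025, so R_2 = (0.48242 − 0.025)/0.004235 = 108 kN.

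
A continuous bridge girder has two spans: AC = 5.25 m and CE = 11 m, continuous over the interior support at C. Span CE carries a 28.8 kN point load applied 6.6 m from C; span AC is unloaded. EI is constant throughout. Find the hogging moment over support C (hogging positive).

M_C = 36.03 kN·m

Take M_C as the redundant. Released structure: two simple spans AC and CE with a hinge at C.
End slopes at the hinge C, treating each span as simply supported:
  span CE: point load 28.8 at a = 6.6: Pab(L + b)/(6LEI) = 195.1/EI
  relative rotation θ_0 = (0 + 195.1)/EI = 195.1/EI
A unit hogging moment at C produces rotation L₁/(3EI) + L₂/(3EI) = 5.417/EI.
Compatibility: M_C·(L₁+L₂)/(3EI) = θ_0, giving M_C = 36.03 kN·m (hogging).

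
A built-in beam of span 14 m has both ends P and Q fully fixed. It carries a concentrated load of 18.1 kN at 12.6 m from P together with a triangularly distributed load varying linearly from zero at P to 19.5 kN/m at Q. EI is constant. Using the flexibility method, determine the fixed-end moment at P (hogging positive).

M_P = 129.7 kN·m

Take the two fixed-end moments M_P, M_Q as redundants; the released structure is the simple span PQ.
End rotations of the released simple span under the applied load (×1/EI):
  at P: point load 18.1 at a = 12.6: Pab(L + b)/(6LEI) = 58.54/EI
  at Q: point load 18.1 at a = 12.6: Pab(L + a)/(6LEI) = 101.1/EI
  at P: triangular load, peak 19.5: 7w₀L³/(360EI) = 1040/EI
  at Q: triangular load, peak 19.5: w₀L³/(45EI) = 1189/EI
  θ_P0 = 1099/EI,  θ_Q0 = 1290/EI
Flexibility coefficients: a unit moment at one end gives L/(3EI) there and L/(6EI) at the far end, so f₁₁ = f₂₂ = 4.667/EI and f₁₂ = f₂₁ = 2.333/EI.
Compatibility — zero rotation at each built-in end:
  4.667 M_P + 2.333 M_Q = 1099
  2.333 M_P + 4.667 M_Q = 1290
Solving the pair gives M_P = 129.7 kN·m and M_Q = 211.6 kN·m (hogging).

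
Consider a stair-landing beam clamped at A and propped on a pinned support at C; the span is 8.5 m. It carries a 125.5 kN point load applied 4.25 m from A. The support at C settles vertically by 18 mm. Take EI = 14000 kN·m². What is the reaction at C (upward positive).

Take the reaction at C as the redundant and release it; the primary structure is a cantilever fixed at A.
Deflection at C on the released cantilever, summing each load's contribution:
  point load 125.5 at a = 4.25: Pa²(3L − a)/(6EI) = 8028/EI
Tip deflection under a unit load at C: L³/(3EI) = 204.7/EI.
With EI = 14000 kN·m²: δ_0 = 0.57346 m and δ_{CC} = 0.014622 m/kN.
Compatibility — the beam at C must follow the support down by 0.018 m: δ_0 − R_C·δ_{CC} = 0.018, so R_C = (0.57346 − 0.018)/0.014622 = 37.99 kN.

R_C = 37.99 kN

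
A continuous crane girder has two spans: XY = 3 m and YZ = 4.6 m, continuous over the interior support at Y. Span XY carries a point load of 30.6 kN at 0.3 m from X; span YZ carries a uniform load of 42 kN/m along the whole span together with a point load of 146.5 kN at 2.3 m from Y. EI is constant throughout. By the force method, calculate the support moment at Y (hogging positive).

Insert a hinge at Y; M_Y is the redundant, and each span becomes simply supported.
Rotations at Y on the released spans (each span's end-slope, ×1/EI):
  span XY: point load 30.6 at a = 0.3: Pab(L + a)/(6LEI) = 4.544/EI
  span YZ: UDL 42: wL³/(24EI) = 170.3/EI
  span YZ: point load 146.5 at a = 2.3: Pab(L + b)/(6LEI) = 193.7/EI
  relative rotation θ_0 = (4.544 + 364.1)/EI = 368.6/EI
A unit hogging moment at Y produces rotation L₁/(3EI) + L₂/(3EI) = 2.533/EI.
Compatibility: M_Y·(L₁+L₂)/(3EI) = θ_0, giving M_Y = 145.5 kN·m (hogging).

M_Y = 145.5 kN·m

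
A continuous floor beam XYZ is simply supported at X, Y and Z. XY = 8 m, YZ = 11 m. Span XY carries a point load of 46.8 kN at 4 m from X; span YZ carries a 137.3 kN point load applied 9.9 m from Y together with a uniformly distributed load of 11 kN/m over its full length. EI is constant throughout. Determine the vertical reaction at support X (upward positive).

R_X = 2.255 kN

Release continuity at Y by inserting a hinge; the redundant is the internal moment M_Y. The primary structure is two simply-supported spans XY and YZ.
Rotations at Y on the released spans (each span's end-slope, ×1/EI):
  span XY: point load 46.8 at a = 4: Pab(L + a)/(6LEI) = 187.2/EI
  span YZ: point load 137.3 at a = 9.9: Pab(L + b)/(6LEI) = 274.1/EI
  span YZ: UDL 11: wL³/(24EI) = 610/EI
  relative rotation θ_0 = (187.2 + 884.2)/EI = 1071/EI
A unit hogging moment at Y produces rotation L₁/(3EI) + L₂/(3EI) = 6.333/EI.
Compatibility: M_Y·(L₁+L₂)/(3EI) = θ_0, giving M_Y = 169.2 kN·m (hogging).
Span XY, ΣM about X with M_Y applied at Y: R_Y^{XY}·8 = 187.2 + 169.2, so R_Y^{XY} = 44.55 kN and R_X = 46.8 − 44.55 = 2.255 kN.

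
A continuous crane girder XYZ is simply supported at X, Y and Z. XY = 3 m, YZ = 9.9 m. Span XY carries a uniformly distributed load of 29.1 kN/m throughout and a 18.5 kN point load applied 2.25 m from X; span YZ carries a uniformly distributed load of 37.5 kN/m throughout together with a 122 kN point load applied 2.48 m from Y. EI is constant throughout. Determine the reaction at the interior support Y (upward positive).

Release continuity at Y by inserting a hinge; the redundant is the internal moment M_Y. The primary structure is two simply-supported spans XY and YZ.
End slopes at the hinge Y, treating each span as simply supported:
  span XY: UDL 29.1: wL³/(24EI) = 32.74/EI
  span XY: point load 18.5 at a = 2.25: Pab(L + a)/(6LEI) = 9.105/EI
  span YZ: UDL 37.5: wL³/(24EI) = 1516/EI
  span YZ: point load 122 at a = 2.48: Pab(L + b)/(6LEI) = 654.6/EI
  relative rotation θ_0 = (41.84 + 2171)/EI = 2213/EI
A unit hogging moment at Y produces rotation L₁/(3EI) + L₂/(3EI) = 4.3/EI.
Compatibility: M_Y·(L₁+L₂)/(3EI) = θ_0, giving M_Y = 514.5 kN·m (hogging).
Span XY, ΣM about X with M_Y applied at Y: R_Y^{XY}·3 = 172.6 + 514.5, so R_Y^{XY} = 229 kN and R_X = 105.8 − 229 = -123.2 kN.
Span YZ, ΣM about Z: R_Y^{YZ}·9.9 = 2743 + 514.5, so R_Y^{YZ} = 329 kN and R_Z = 493.2 − 329 = 164.2 kN.
R_Y = 229 + 329 = 558.1 kN.

R_Y = 558.1 kN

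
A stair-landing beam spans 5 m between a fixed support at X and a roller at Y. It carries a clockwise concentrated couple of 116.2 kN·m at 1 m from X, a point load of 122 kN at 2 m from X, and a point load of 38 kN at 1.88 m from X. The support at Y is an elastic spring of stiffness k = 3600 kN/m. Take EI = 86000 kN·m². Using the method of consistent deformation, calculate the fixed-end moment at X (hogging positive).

Release the roller at Y. Primary structure: cantilever fixed at X.
Deflection at Y on the released cantilever, summing each load's contribution:
  clockwise couple 116.2 at a = 1: M₀a(2L − a)/(2EI) = 522.9/EI
  point load 122 at a = 2: Pa²(3L − a)/(6EI) = 1057/EI
  point load 38 at a = 1.88: Pa²(3L − a)/(6EI) = 293.7/EI
  δ_0 = 1874/EI
Tip deflection under a unit load at Y: L³/(3EI) = 41.67/EI.
With EI = 86000 kN·m²: δ_0 = 0.02179 m and δ_{YY} = 0.000484 m/kN.
Compatibility — the spring shortens by R_Y/k under the reaction it provides: δ_0 − R_Y·δ_{YY} = R_Y/k. With 1/k = 0.000278 m/kN, R_Y = δ_0 / (δ_{YY} + 1/k) = 0.02179 / (0.000484 + 0.000278) = 28.59 kN.
Moment equilibrium about X: M_X = Σ(load moments about X) − R_Y·L = 431.6 − 28.59×5 = 288.7 kN·m.

M_X = 288.7 kN·m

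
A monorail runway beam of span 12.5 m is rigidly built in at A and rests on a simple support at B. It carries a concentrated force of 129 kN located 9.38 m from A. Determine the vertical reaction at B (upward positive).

R_B = 81.71 kN

Release the roller at B. Primary structure: cantilever fixed at A.
Downward deflection at the released point B due to the loads:
  point load 129 at a = 9.38: Pa²(3L − a)/(6EI) = 53194/EI
Flexibility coefficient — unit upward force at B: δ_{BB} = L³/(3EI) = 651/EI.
The prop prevents deflection at B: R_B = δ_0/δ_{BB} = 53194/651 = 81.71 kN.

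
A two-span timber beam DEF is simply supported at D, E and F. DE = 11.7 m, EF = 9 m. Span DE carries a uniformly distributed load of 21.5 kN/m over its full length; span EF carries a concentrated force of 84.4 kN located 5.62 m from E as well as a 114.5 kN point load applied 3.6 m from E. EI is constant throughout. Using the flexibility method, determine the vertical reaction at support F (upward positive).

R_F = 59.92 kN

Release continuity at E by inserting a hinge; the redundant is the internal moment M_E. The primary structure is two simply-supported spans DE and EF.
Rotations at E on the released spans (each span's end-slope, ×1/EI):
  span DE: UDL 21.5: wL³/(24EI) = 1435/EI
  span EF: point load 84.4 at a = 5.62: Pab(L + b)/(6LEI) = 367.6/EI
  span EF: point load 114.5 at a = 3.6: Pab(L + b)/(6LEI) = 593.6/EI
  relative rotation θ_0 = (1435 + 961.1)/EI = 2396/EI
A unit hogging moment at E produces rotation L₁/(3EI) + L₂/(3EI) = 6.9/EI.
Compatibility: M_E·(L₁+L₂)/(3EI) = θ_0, giving M_E = 347.2 kN·m (hogging).
Span EF, ΣM about F: R_E^{EF}·9 = 903.6 + 347.2, so R_E^{EF} = 139 kN and R_F = 198.9 − 139 = 59.92 kN.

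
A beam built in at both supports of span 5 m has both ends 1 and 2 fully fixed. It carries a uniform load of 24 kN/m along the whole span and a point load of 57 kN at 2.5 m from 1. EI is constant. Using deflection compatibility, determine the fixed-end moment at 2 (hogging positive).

Release both end moments; the primary structure is a simply-supported span 12 with redundants M_1 and M_2.
Simple-span end rotations at 1 and 2 under the given loads:
  at 1: UDL 24: wL³/(24EI) = 125/EI
  at 2: UDL 24: wL³/(24EI) = 125/EI
  at 1: point load 57 at a = 2.5: Pab(L + b)/(6LEI) = 89.06/EI
  at 2: point load 57 at a = 2.5: Pab(L + a)/(6LEI) = 89.06/EI
  θ_10 = 214.1/EI,  θ_20 = 214.1/EI
Flexibility coefficients: a unit moment at one end gives L/(3EI) there and L/(6EI) at the far end, so f₁₁ = f₂₂ = 1.667/EI and f₁₂ = f₂₁ = 0.8333/EI.
Compatibility — zero rotation at each built-in end:
  1.667 M_1 + 0.8333 M_2 = 214.1
  0.8333 M_1 + 1.667 M_2 = 214.1
Solving the pair gives M_1 = 85.62 kN·m and M_2 = 85.62 kN·m (hogging).

M_2 = 85.62 kN·m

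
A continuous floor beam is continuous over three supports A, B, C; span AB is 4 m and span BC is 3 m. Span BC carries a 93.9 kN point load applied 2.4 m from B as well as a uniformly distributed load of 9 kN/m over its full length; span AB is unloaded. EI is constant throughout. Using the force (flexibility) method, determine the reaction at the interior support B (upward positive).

R_B = 41.57 kN

Release continuity at B by inserting a hinge; the redundant is the internal moment M_B. The primary structure is two simply-supported spans AB and BC.
End slopes at the hinge B, treating each span as simply supported:
  span BC: point load 93.9 at a = 2.4: Pab(L + b)/(6LEI) = 27.04/EI
  span BC: UDL 9: wL³/(24EI) = 10.12/EI
  relative rotation θ_0 = (0 + 37.17)/EI = 37.17/EI
A unit hogging moment at B produces rotation L₁/(3EI) + L₂/(3EI) = 2.333/EI.
Compatibility: M_B·(L₁+L₂)/(3EI) = θ_0, giving M_B = 15.93 kN·m (hogging).
Span AB, ΣM about A with M_B applied at B: R_B^{AB}·4 = 0 + 15.93, so R_B^{AB} = 3.982 kN and R_A = 0 − 3.982 = -3.982 kN.
Span BC, ΣM about C: R_B^{BC}·3 = 96.84 + 15.93, so R_B^{BC} = 37.59 kN and R_C = 120.9 − 37.59 = 83.31 kN.
R_B = 3.982 + 37.59 = 41.57 kN.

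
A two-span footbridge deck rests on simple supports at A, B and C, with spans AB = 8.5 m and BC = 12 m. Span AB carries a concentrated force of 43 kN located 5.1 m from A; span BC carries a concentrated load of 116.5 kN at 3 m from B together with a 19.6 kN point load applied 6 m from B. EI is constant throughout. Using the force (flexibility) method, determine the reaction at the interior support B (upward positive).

R_B = 161 kN

Release continuity at B by inserting a hinge; the redundant is the internal moment M_B. The primary structure is two simply-supported spans AB and BC.
Discontinuity in slope at B on the released structure — sum the simple-span end rotations:
  span AB: point load 43 at a = 5.1: Pab(L + a)/(6LEI) = 198.8/EI
  span BC: point load 116.5 at a = 3: Pab(L + b)/(6LEI) = 917.4/EI
  span BC: point load 19.6 at a = 6: Pab(L + b)/(6LEI) = 176.4/EI
  relative rotation θ_0 = (198.8 + 1094)/EI = 1293/EI
A unit hogging moment at B produces rotation L₁/(3EI) + L₂/(3EI) = 6.833/EI.
Slope continuity at B: θ_0 = M_B·6.833/EI, so M_B = 1293/6.833 = 189.2 kN·m (hogging).
Span AB, ΣM about A with M_B applied at B: R_B^{AB}·8.5 = 219.3 + 189.2, so R_B^{AB} = 48.06 kN and R_A = 43 − 48.06 = -5.055 kN.
Span BC, ΣM about C: R_B^{BC}·12 = 1166 + 189.2, so R_B^{BC} = 112.9 kN and R_C = 136.1 − 112.9 = 23.16 kN.
R_B = 48.06 + 112.9 = 161 kN.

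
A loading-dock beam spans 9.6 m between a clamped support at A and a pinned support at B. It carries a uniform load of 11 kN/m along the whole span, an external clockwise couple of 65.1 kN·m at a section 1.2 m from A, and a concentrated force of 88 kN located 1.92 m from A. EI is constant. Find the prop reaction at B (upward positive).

Take the reaction at B as the redundant and release it; the primary structure is a cantilever fixed at A.
Deflection at B on the released cantilever, summing each load's contribution:
  UDL 11: wL⁴/(8EI) = 11679/EI
  clockwise couple 65.1 at a = 1.2: M₀a(2L − a)/(2EI) = 703.1/EI
  point load 88 at a = 1.92: Pa²(3L − a)/(6EI) = 1453/EI
  δ_0 = 13835/EI
Flexibility coefficient — unit upward force at B: δ_{BB} = L³/(3EI) = 294.9/EI.
The prop prevents deflection at B: R_B = δ_0/δ_{BB} = 13835/294.9 = 46.91 kN.

R_B = 46.91 kN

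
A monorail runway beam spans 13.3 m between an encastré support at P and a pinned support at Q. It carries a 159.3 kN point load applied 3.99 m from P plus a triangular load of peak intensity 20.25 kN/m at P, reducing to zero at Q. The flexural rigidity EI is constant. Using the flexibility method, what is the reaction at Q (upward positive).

Remove the prop at Q; the released (primary) structure is a cantilever built in at P.
Primary-structure tip deflection at Q by superposition:
  point load 159.3 at a = 3.99: Pa²(3L − a)/(6EI) = 15178/EI
  triangular load, peak 20.25 at the fixed end: w₀L⁴/(30EI) = 21121/EI
  δ_0 = 36299/EI
Flexibility coefficient — unit upward force at Q: δ_{QQ} = L³/(3EI) = 784.2/EI.
Compatibility at Q: δ_0 − R_Q·δ_{QQ} = 0, so R_Q = 36299/784.2 = 46.29 kN.

R_Q = 46.29 kN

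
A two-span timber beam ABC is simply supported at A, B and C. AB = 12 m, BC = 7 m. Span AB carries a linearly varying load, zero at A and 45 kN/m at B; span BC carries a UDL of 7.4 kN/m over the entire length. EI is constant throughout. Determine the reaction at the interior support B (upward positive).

R_B = 271.4 kN

Take M_B as the redundant. Released structure: two simple spans AB and BC with a hinge at B.
Discontinuity in slope at B on the released structure — sum the simple-span end rotations:
  span AB: triangular load, peak 45: w₀L³/(45EI) = 1728/EI
  span BC: UDL 7.4: wL³/(24EI) = 105.8/EI
  relative rotation θ_0 = (1728 + 105.8)/EI = 1834/EI
A unit hogging moment at B produces rotation L₁/(3EI) + L₂/(3EI) = 6.333/EI.
Slope continuity at B: θ_0 = M_B·6.333/EI, so M_B = 1834/6.333 = 289.5 kN·m (hogging).
Span AB, ΣM about A with M_B applied at B: R_B^{AB}·12 = 2160 + 289.5, so R_B^{AB} = 204.1 kN and R_A = 270 − 204.1 = 65.87 kN.
Span BC, ΣM about C: R_B^{BC}·7 = 181.3 + 289.5, so R_B^{BC} = 67.26 kN and R_C = 51.8 − 67.26 = -15.46 kN.
R_B = 204.1 + 67.26 = 271.4 kN.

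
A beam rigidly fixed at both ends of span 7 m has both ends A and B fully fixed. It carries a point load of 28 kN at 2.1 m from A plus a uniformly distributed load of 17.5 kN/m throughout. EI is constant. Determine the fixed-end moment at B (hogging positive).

Release both end moments; the primary structure is a simply-supported span AB with redundants M_A and M_B.
Simple-span end rotations at A and B under the given loads:
  at A: point load 28 at a = 2.1: Pab(L + b)/(6LEI) = 81.63/EI
  at B: point load 28 at a = 2.1: Pab(L + a)/(6LEI) = 62.43/EI
  at A: UDL 17.5: wL³/(24EI) = 250.1/EI
  at B: UDL 17.5: wL³/(24EI) = 250.1/EI
  θ_A0 = 331.7/EI,  θ_B0 = 312.5/EI
Flexibility coefficients: a unit moment at one end gives L/(3EI) there and L/(6EI) at the far end, so f₁₁ = f₂₂ = 2.333/EI and f₁₂ = f₂₁ = 1.167/EI.
Compatibility — zero rotation at each built-in end:
  2.333 M_A + 1.167 M_B = 331.7
  1.167 M_A + 2.333 M_B = 312.5
Solving the pair gives M_A = 100.3 kN·m and M_B = 83.81 kN·m (hogging).

M_B = 83.81 kN·m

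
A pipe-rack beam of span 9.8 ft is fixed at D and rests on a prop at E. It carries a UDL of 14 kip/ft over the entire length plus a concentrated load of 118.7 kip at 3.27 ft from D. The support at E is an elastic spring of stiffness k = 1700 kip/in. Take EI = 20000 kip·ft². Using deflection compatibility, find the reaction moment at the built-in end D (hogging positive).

Remove the prop at E; the released (primary) structure is a cantilever built in at D.
Primary-structure tip deflection at E by superposition:
  UDL 14: wL⁴/(8EI) = 16141/EI
  point load 118.7 at a = 3.27: Pa²(3L − a)/(6EI) = 5528/EI
  δ_0 = 21669/EI
Tip deflection under a unit load at E: L³/(3EI) = 313.7/EI.
With EI = 20000 kip·ft²: δ_0 = 1.0835 ft and δ_{EE} = 0.015687 ft/kip.
Compatibility — the spring shortens by R_E/k under the reaction it provides: δ_0 − R_E·δ_{EE} = R_E/k. With 1/k = 1/(1700×12) ft/kip = 0.000049 ft/kip, R_E = δ_0 / (δ_{EE} + 1/k) = 1.0835 / (0.015687 + 0.000049) = 68.85 kip.
Moment equilibrium about D: M_D = Σ(load moments about D) − R_E·L = 1060 − 68.85×9.8 = 385.7 kip·ft.

M_D = 385.7 kip·ft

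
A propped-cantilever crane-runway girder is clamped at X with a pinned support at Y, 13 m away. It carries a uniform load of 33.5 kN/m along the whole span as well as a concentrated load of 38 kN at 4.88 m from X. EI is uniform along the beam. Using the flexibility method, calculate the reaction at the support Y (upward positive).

R_Y = 170.3 kN

Release the roller at Y. Primary structure: cantilever fixed at X.
Primary-structure tip deflection at Y by superposition:
  UDL 33.5: wL⁴/(8EI) = 119599/EI
  point load 38 at a = 4.88: Pa²(3L − a)/(6EI) = 5146/EI
  δ_0 = 124745/EI
Flexibility coefficient — unit upward force at Y: δ_{YY} = L³/(3EI) = 732.3/EI.
The prop prevents deflection at Y: R_Y = δ_0/δ_{YY} = 124745/732.3 = 170.3 kN.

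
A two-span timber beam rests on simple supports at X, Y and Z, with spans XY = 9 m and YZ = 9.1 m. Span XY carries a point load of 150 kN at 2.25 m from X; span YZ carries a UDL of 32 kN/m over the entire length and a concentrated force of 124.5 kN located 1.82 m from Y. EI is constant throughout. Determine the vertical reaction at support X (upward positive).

Release continuity at Y by inserting a hinge; the redundant is the internal moment M_Y. The primary structure is two simply-supported spans XY and YZ.
Discontinuity in slope at Y on the released structure — sum the simple-span end rotations:
  span XY: point load 150 at a = 2.25: Pab(L + a)/(6LEI) = 474.6/EI
  span YZ: UDL 32: wL³/(24EI) = 1005/EI
  span YZ: point load 124.5 at a = 1.82: Pab(L + b)/(6LEI) = 494.9/EI
  relative rotation θ_0 = (474.6 + 1500)/EI = 1974/EI
A unit hogging moment at Y produces rotation L₁/(3EI) + L₂/(3EI) = 6.033/EI.
Slope continuity at Y: θ_0 = M_Y·6.033/EI, so M_Y = 1974/6.033 = 327.2 kN·m (hogging).
Span XY, ΣM about X with M_Y applied at Y: R_Y^{XY}·9 = 337.5 + 327.2, so R_Y^{XY} = 73.86 kN and R_X = 150 − 73.86 = 76.14 kN.

R_X = 76.14 kN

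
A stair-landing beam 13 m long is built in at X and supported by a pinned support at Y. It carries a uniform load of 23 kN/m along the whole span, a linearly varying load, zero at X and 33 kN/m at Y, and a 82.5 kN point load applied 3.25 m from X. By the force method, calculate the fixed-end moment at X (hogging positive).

Release the roller at Y. Primary structure: cantilever fixed at X.
Deflection at Y on the released cantilever, summing each load's contribution:
  UDL 23: wL⁴/(8EI) = 82113/EI
  triangular load, peak 33 at the free end: 11w₀L⁴/(120EI) = 86397/EI
  point load 82.5 at a = 3.25: Pa²(3L − a)/(6EI) = 5192/EI
  δ_0 = 173702/EI
Tip deflection under a unit load at Y: L³/(3EI) = 732.3/EI.
Compatibility at Y: δ_0 − R_Y·δ_{YY} = 0, so R_Y = 173702/732.3 = 237.2 kN.
Moment equilibrium about X: M_X = Σ(load moments about X) − R_Y·L = 4071 − 237.2×13 = 987.2 kN·m.

M_X = 987.2 kN·m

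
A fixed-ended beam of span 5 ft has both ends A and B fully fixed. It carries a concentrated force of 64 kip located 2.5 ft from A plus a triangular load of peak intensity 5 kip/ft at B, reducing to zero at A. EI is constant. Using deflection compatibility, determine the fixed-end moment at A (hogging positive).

M_A = 44.17 kip·ft

Release both end moments; the primary structure is a simply-supported span AB with redundants M_A and M_B.
End rotations of the released simple span under the applied load (×1/EI):
  at A: point load 64 at a = 2.5: Pab(L + b)/(6LEI) = 100/EI
  at B: point load 64 at a = 2.5: Pab(L + a)/(6LEI) = 100/EI
  at A: triangular load, peak 5: 7w₀L³/(360EI) = 12.15/EI
  at B: triangular load, peak 5: w₀L³/(45EI) = 13.89/EI
  θ_A0 = 112.2/EI,  θ_B0 = 113.9/EI
Flexibility coefficients: a unit moment at one end gives L/(3EI) there and L/(6EI) at the far end, so f₁₁ = f₂₂ = 1.667/EI and f₁₂ = f₂₁ = 0.8333/EI.
Compatibility — zero rotation at each built-in end:
  1.667 M_A + 0.8333 M_B = 112.2
  0.8333 M_A + 1.667 M_B = 113.9
Solving the pair gives M_A = 44.17 kip·ft and M_B = 46.25 kip·ft (hogging).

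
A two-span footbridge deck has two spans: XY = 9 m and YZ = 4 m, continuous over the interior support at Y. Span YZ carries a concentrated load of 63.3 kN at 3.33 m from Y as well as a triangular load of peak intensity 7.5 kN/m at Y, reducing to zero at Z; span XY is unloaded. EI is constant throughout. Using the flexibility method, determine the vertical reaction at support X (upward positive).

Insert a hinge at Y; M_Y is the redundant, and each span becomes simply supported.
Discontinuity in slope at Y on the released structure — sum the simple-span end rotations:
  span YZ: point load 63.3 at a = 3.33: Pab(L + b)/(6LEI) = 27.48/EI
  span YZ: triangular load, peak 7.5: w₀L³/(45EI) = 10.67/EI
  relative rotation θ_0 = (0 + 38.15)/EI = 38.15/EI
A unit hogging moment at Y produces rotation L₁/(3EI) + L₂/(3EI) = 4.333/EI.
Slope continuity at Y: θ_0 = M_Y·4.333/EI, so M_Y = 38.15/4.333 = 8.803 kN·m (hogging).
Span XY, ΣM about X with M_Y applied at Y: R_Y^{XY}·9 = 0 + 8.803, so R_Y^{XY} = 0.9781 kN and R_X = 0 − 0.9781 = -0.9781 kN.

R_X = -0.9781 kN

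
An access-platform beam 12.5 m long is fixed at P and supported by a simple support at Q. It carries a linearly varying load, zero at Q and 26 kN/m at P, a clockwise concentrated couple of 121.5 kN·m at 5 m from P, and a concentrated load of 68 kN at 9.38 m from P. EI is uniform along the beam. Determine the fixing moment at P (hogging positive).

Choose R_Q as the redundant. The primary structure is the cantilever fixed at P.
Downward deflection at the released point Q due to the loads:
  triangular load, peak 26 at the fixed end: w₀L⁴/(30EI) = 21159/EI
  clockwise couple 121.5 at a = 5: M₀a(2L − a)/(2EI) = 6075/EI
  point load 68 at a = 9.38: Pa²(3L − a)/(6EI) = 28040/EI
  δ_0 = 55274/EI
Flexibility coefficient — unit upward force at Q: δ_{QQ} = L³/(3EI) = 651/EI.
Compatibility at Q: δ_0 − R_Q·δ_{QQ} = 0, so R_Q = 55274/651 = 84.9 kN.
Moment equilibrium about P: M_P = Σ(load moments about P) − R_Q·L = 1436 − 84.9×12.5 = 375.2 kN·m.

M_P = 375.2 kN·m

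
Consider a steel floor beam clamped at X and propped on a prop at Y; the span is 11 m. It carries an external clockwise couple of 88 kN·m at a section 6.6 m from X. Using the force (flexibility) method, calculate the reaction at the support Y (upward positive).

Take the reaction at Y as the redundant and release it; the primary structure is a cantilever fixed at X.
Free-end deflection of the primary structure under the applied loading (downward +):
  clockwise couple 88 at a = 6.6: M₀a(2L − a)/(2EI) = 4472/EI
Flexibility coefficient — unit upward force at Y: δ_{YY} = L³/(3EI) = 443.7/EI.
Compatibility at Y: δ_0 − R_Y·δ_{YY} = 0, so R_Y = 4472/443.7 = 10.08 kN.

R_Y = 10.08 kN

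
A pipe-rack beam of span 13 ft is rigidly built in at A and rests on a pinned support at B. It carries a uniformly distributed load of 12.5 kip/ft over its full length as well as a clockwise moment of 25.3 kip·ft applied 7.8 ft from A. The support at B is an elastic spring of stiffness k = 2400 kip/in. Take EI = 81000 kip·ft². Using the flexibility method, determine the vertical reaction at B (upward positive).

R_B = 63.15 kip

Release the roller at B. Primary structure: cantilever fixed at A.
Primary-structure tip deflection at B by superposition:
  UDL 12.5: wL⁴/(8EI) = 44627/EI
  clockwise couple 25.3 at a = 7.8: M₀a(2L − a)/(2EI) = 1796/EI
  δ_0 = 46422/EI
Flexibility coefficient — unit upward force at B: δ_{BB} = L³/(3EI) = 732.3/EI.
With EI = 81000 kip·ft²: δ_0 = 0.57312 ft and δ_{BB} = 0.009041 ft/kip.
Compatibility — the spring shortens by R_B/k under the reaction it provides: δ_0 − R_B·δ_{BB} = R_B/k. With 1/k = 1/(2400×12) ft/kip = 0.000035 ft/kip, R_B = δ_0 / (δ_{BB} + 1/k) = 0.57312 / (0.009041 + 0.000035) = 63.15 kip.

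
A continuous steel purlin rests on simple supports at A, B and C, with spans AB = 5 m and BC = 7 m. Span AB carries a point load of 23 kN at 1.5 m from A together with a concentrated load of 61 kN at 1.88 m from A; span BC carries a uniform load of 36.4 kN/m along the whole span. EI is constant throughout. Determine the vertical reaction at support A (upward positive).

R_A = 22.74 kN

Release continuity at B by inserting a hinge; the redundant is the internal moment M_B. The primary structure is two simply-supported spans AB and BC.
Discontinuity in slope at B on the released structure — sum the simple-span end rotations:
  span AB: point load 23 at a = 1.5: Pab(L + a)/(6LEI) = 26.16/EI
  span AB: point load 61 at a = 1.88: Pab(L + a)/(6LEI) = 82.06/EI
  span BC: UDL 36.4: wL³/(24EI) = 520.2/EI
  relative rotation θ_0 = (108.2 + 520.2)/EI = 628.4/EI
A unit hogging moment at B produces rotation L₁/(3EI) + L₂/(3EI) = 4/EI.
Slope continuity at B: θ_0 = M_B·4/EI, so M_B = 628.4/4 = 157.1 kN·m (hogging).
Span AB, ΣM about A with M_B applied at B: R_B^{AB}·5 = 149.2 + 157.1, so R_B^{AB} = 61.26 kN and R_A = 84 − 61.26 = 22.74 kN.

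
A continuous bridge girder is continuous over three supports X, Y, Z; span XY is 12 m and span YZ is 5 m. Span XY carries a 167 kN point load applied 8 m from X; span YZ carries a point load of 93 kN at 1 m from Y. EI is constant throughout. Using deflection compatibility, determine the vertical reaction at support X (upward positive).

R_X = 32.2 kN

Take M_Y as the redundant. Released structure: two simple spans XY and YZ with a hinge at Y.
End slopes at the hinge Y, treating each span as simply supported:
  span XY: point load 167 at a = 8: Pab(L + a)/(6LEI) = 1484/EI
  span YZ: point load 93 at a = 1: Pab(L + b)/(6LEI) = 111.6/EI
  relative rotation θ_0 = (1484 + 111.6)/EI = 1596/EI
A unit hogging moment at Y produces rotation L₁/(3EI) + L₂/(3EI) = 5.667/EI.
Compatibility: M_Y·(L₁+L₂)/(3EI) = θ_0, giving M_Y = 281.7 kN·m (hogging).
Span XY, ΣM about X with M_Y applied at Y: R_Y^{XY}·12 = 1336 + 281.7, so R_Y^{XY} = 134.8 kN and R_X = 167 − 134.8 = 32.2 kN.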